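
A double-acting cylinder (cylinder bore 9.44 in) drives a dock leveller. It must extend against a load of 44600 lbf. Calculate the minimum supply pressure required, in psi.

P ≈ 637 psi

Cap-side area A_cap = π/4 × (9.44 in)² = 69.99 in^2
P = F / A = 44600 lbf / A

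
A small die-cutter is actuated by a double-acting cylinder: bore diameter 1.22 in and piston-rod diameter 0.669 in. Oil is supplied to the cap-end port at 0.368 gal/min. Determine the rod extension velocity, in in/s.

Cap-side area A_cap = π/4 × (1.22 in)² = 1.169 in^2
v = Q / A

v ≈ 1.21 in/s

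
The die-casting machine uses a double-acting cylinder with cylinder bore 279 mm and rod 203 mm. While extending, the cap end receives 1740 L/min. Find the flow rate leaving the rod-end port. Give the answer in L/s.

Q_out ≈ 13.6 L/s

Cap-side area A_cap = π/4 × (279 mm)² = 61140 mm^2
Rod-side annular area A_ann = π/4 × (279² − 203²) = 28770 mm^2
Piston speed v = Q_in/A_cap; rod-end outflow Q_out = v × A_ann = Q_in × A_ann/A_cap.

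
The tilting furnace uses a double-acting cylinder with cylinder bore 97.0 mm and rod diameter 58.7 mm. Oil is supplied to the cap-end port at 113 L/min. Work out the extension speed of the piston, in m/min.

v ≈ 15.3 m/min

Cap-side area A_cap = π/4 × (97.0 mm)² = 7390 mm^2
v = Q / A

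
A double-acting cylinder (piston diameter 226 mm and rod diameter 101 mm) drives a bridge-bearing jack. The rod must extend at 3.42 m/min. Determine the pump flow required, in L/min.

Cap-side area A_cap = π/4 × (226 mm)² = 40110 mm^2
Q = A × v

Q ≈ 137 L/min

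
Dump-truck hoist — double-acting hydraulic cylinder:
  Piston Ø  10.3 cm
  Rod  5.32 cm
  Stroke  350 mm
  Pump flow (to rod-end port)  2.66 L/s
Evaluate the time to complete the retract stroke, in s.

Rod-side annular area A_ann = π/4 × (10.3² − 5.32²) = 61.09 cm^2
Swept volume V = A × L; t = V / Q = A·L / Q

t ≈ 0.804 s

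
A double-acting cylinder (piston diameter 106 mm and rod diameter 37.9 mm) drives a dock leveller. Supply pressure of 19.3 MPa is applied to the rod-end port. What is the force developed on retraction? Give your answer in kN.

Rod-side annular area A_ann = π/4 × (106² − 37.9²) = 7697 mm^2
On retraction the pressure acts on the annular area (bore minus rod).
F = P × A_ann

F ≈ 149 kN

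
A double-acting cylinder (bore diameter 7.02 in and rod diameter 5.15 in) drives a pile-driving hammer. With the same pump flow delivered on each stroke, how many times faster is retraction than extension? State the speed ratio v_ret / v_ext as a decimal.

Cap-side area A_cap = π/4 × (7.02 in)² = 38.70 in^2
Rod-side annular area A_ann = π/4 × (7.02² − 5.15²) = 17.87 in^2
For equal Q, v ∝ 1/A, so v_ret/v_ext = A_cap/A_ann.

v_ret/v_ext ≈ 2.17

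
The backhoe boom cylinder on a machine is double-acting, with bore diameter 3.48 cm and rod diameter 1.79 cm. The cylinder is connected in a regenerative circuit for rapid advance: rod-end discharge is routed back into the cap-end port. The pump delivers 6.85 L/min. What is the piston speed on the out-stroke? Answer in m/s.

In regeneration the rod-end outflow joins the pump flow into the cap end, so the net volume the pump must supply per unit advance equals the rod cross-section area.
Rod cross-section A_rod = π/4 × (1.79 cm)² = 2.516 cm^2
v = Q_pump / A_rod

v ≈ 0.454 m/s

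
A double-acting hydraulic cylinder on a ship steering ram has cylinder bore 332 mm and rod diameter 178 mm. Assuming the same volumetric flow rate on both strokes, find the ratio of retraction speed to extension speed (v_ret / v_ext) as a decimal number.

Cap-side area A_cap = π/4 × (332 mm)² = 86570 mm^2
Rod-side annular area A_ann = π/4 × (332² − 178²) = 61690 mm^2
For equal Q, v ∝ 1/A, so v_ret/v_ext = A_cap/A_ann.

v_ret/v_ext ≈ 1.40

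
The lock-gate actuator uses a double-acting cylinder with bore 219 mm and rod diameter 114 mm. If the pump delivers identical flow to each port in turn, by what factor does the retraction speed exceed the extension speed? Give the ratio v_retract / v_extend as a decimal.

Cap-side area A_cap = π/4 × (219 mm)² = 37670 mm^2
Rod-side annular area A_ann = π/4 × (219² − 114²) = 27460 mm^2
For equal Q, v ∝ 1/A, so v_ret/v_ext = A_cap/A_ann.

v_ret/v_ext ≈ 1.37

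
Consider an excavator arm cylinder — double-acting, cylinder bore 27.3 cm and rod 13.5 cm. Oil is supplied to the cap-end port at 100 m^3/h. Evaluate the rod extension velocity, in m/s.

Cap-side area A_cap = π/4 × (27.3 cm)² = 585.3 cm^2
v = Q / A

v ≈ 0.475 m/s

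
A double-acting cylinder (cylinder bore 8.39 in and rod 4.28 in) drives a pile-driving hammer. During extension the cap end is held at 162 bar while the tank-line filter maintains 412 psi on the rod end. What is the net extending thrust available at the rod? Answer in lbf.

F ≈ 1.13e5 lbf

Cap-side area A_cap = π/4 × (8.39 in)² = 55.29 in^2
Rod-side annular area A_ann = π/4 × (8.39² − 4.28²) = 40.90 in^2
Net thrust = P_cap·A_cap − P_rod·A_ann = 1.299e5 lbf − 16850 lbf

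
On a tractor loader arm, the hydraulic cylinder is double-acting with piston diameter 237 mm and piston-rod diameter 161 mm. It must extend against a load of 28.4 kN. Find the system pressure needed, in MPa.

P ≈ 0.644 MPa

Cap-side area A_cap = π/4 × (237 mm)² = 44120 mm^2
P = F / A = 28.4 kN / A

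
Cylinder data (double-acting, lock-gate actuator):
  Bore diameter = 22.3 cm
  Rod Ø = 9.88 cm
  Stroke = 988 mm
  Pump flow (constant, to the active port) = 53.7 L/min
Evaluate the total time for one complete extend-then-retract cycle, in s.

Cap-side area A_cap = π/4 × (22.3 cm)² = 390.6 cm^2
Rod-side annular area A_ann = π/4 × (22.3² − 9.88²) = 313.9 cm^2
t_ext = A_cap·L/Q = 43.12 s
t_ret = A_ann·L/Q = 34.65 s
t_cycle = t_ext + t_ret

t ≈ 77.8 s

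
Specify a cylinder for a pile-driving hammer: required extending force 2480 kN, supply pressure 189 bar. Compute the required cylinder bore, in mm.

Extension force acts on the full piston face: F = P × (π/4)D².
D = √(4F / (πP)) = √(4 × 2480 kN / (π × 189 bar))

D ≈ 409 mm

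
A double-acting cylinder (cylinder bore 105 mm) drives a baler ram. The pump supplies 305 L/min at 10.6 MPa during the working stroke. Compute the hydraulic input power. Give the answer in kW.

Hydraulic power = P × Q

W ≈ 53.9 kW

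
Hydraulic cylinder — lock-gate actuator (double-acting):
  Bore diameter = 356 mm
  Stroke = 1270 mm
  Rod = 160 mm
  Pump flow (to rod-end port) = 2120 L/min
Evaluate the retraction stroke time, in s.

t ≈ 2.86 s

Rod-side annular area A_ann = π/4 × (356² − 160²) = 79430 mm^2
Swept volume V = A × L; t = V / Q = A·L / Q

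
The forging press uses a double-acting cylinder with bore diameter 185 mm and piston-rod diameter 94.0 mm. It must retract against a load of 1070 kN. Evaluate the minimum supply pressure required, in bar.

P ≈ 537 bar

Rod-side annular area A_ann = π/4 × (185² − 94.0²) = 19940 mm^2
Retraction: pressure acts on the annular area.
P = F / A = 1070 kN / A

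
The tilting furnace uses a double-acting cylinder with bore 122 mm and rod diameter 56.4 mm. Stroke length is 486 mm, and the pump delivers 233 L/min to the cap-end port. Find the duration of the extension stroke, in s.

Cap-side area A_cap = π/4 × (122 mm)² = 11690 mm^2
Swept volume V = A × L; t = V / Q = A·L / Q

t ≈ 1.46 s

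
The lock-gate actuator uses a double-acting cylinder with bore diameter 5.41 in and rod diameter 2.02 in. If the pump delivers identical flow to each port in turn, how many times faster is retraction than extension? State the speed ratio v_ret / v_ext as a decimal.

Cap-side area A_cap = π/4 × (5.41 in)² = 22.99 in^2
Rod-side annular area A_ann = π/4 × (5.41² − 2.02²) = 19.78 in^2
For equal Q, v ∝ 1/A, so v_ret/v_ext = A_cap/A_ann.

v_ret/v_ext ≈ 1.16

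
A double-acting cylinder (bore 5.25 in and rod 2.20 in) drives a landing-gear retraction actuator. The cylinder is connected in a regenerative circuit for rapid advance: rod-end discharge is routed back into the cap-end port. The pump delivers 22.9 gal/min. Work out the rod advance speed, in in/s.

v ≈ 23.2 in/s

In regeneration the rod-end outflow joins the pump flow into the cap end, so the net volume the pump must supply per unit advance equals the rod cross-section area.
Rod cross-section A_rod = π/4 × (2.20 in)² = 3.801 in^2
v = Q_pump / A_rod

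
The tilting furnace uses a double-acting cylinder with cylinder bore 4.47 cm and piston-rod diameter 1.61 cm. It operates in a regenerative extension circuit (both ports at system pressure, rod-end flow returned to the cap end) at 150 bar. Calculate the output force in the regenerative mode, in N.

F ≈ 3050 N

With equal pressure on both faces, forces on the annular region cancel; the net push is pressure × rod cross-section.
Rod cross-section A_rod = π/4 × (1.61 cm)² = 2.036 cm^2
F = P × A_rod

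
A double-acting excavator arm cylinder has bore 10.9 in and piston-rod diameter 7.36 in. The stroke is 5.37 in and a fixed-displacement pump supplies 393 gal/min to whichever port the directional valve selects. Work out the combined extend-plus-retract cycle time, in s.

t ≈ 0.511 s

Cap-side area A_cap = π/4 × (10.9 in)² = 93.31 in^2
Rod-side annular area A_ann = π/4 × (10.9² − 7.36²) = 50.77 in^2
t_ext = A_cap·L/Q = 0.3312 s
t_ret = A_ann·L/Q = 0.1802 s
t_cycle = t_ext + t_ret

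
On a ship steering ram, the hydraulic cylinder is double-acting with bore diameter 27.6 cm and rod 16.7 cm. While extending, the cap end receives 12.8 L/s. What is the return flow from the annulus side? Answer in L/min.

Q_out ≈ 487 L/min

Cap-side area A_cap = π/4 × (27.6 cm)² = 598.3 cm^2
Rod-side annular area A_ann = π/4 × (27.6² − 16.7²) = 379.2 cm^2
Piston speed v = Q_in/A_cap; rod-end outflow Q_out = v × A_ann = Q_in × A_ann/A_cap.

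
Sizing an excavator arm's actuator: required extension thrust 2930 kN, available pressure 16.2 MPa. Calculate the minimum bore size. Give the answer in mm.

D ≈ 480 mm

Extension force acts on the full piston face: F = P × (π/4)D².
D = √(4F / (πP)) = √(4 × 2930 kN / (π × 16.2 MPa))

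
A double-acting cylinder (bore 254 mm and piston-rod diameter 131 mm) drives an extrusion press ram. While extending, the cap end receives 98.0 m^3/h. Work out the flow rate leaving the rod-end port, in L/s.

Q_out ≈ 20.0 L/s

Cap-side area A_cap = π/4 × (254 mm)² = 50670 mm^2
Rod-side annular area A_ann = π/4 × (254² − 131²) = 37190 mm^2
Piston speed v = Q_in/A_cap; rod-end outflow Q_out = v × A_ann = Q_in × A_ann/A_cap.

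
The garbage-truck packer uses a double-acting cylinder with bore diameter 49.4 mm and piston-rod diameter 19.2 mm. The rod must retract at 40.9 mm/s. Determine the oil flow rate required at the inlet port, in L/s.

Rod-side annular area A_ann = π/4 × (49.4² − 19.2²) = 1627 mm^2
Q = A × v

Q ≈ 0.0665 L/s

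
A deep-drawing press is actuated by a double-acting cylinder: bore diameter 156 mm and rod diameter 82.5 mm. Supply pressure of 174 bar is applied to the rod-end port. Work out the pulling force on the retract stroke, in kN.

F ≈ 240 kN

Rod-side annular area A_ann = π/4 × (156² − 82.5²) = 13770 mm^2
On retraction the pressure acts on the annular area (bore minus rod).
F = P × A_ann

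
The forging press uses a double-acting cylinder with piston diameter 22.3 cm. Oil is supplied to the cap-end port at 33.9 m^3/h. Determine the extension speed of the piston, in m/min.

Cap-side area A_cap = π/4 × (22.3 cm)² = 390.6 cm^2
v = Q / A

v ≈ 14.5 m/min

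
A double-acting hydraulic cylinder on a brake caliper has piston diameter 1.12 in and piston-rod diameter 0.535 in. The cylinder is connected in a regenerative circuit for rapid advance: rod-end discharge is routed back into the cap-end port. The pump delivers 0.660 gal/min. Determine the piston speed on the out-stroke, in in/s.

v ≈ 11.3 in/s

In regeneration the rod-end outflow joins the pump flow into the cap end, so the net volume the pump must supply per unit advance equals the rod cross-section area.
Rod cross-section A_rod = π/4 × (0.535 in)² = 0.2248 in^2
v = Q_pump / A_rod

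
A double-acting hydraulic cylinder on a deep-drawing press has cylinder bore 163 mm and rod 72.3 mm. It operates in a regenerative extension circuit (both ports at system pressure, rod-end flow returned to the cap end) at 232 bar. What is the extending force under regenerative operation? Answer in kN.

With equal pressure on both faces, forces on the annular region cancel; the net push is pressure × rod cross-section.
Rod cross-section A_rod = π/4 × (72.3 mm)² = 4106 mm^2
F = P × A_rod

F ≈ 95.2 kN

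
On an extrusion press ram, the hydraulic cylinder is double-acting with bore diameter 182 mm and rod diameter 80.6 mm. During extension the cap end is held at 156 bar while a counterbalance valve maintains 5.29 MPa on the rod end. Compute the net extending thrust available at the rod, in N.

F ≈ 2.95e5 N

Cap-side area A_cap = π/4 × (182 mm)² = 26020 mm^2
Rod-side annular area A_ann = π/4 × (182² − 80.6²) = 20910 mm^2
Net thrust = P_cap·A_cap − P_rod·A_ann = 4.058e5 N − 1.106e5 N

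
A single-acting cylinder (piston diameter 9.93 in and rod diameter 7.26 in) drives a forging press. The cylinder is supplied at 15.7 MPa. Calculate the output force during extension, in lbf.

Cap-side area A_cap = π/4 × (9.93 in)² = 77.44 in^2
F = P × A_cap = 15.7 MPa × A_cap

F ≈ 1.76e5 lbf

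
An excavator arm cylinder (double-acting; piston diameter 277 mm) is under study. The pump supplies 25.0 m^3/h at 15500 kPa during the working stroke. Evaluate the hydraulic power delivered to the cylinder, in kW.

W ≈ 108 kW

Hydraulic power = P × Q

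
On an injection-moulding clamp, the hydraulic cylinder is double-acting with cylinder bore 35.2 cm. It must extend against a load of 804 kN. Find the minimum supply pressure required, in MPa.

Cap-side area A_cap = π/4 × (35.2 cm)² = 973.1 cm^2
P = F / A = 804 kN / A

P ≈ 8.26 MPa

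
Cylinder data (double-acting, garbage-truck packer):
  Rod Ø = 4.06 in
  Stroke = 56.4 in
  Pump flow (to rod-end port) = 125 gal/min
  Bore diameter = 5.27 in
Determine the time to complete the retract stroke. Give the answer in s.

t ≈ 1.04 s

Rod-side annular area A_ann = π/4 × (5.27² − 4.06²) = 8.867 in^2
Swept volume V = A × L; t = V / Q = A·L / Q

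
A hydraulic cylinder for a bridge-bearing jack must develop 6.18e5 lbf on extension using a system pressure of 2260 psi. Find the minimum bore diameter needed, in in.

Extension force acts on the full piston face: F = P × (π/4)D².
D = √(4F / (πP)) = √(4 × 6.18e5 lbf / (π × 2260 psi))

D ≈ 18.7 in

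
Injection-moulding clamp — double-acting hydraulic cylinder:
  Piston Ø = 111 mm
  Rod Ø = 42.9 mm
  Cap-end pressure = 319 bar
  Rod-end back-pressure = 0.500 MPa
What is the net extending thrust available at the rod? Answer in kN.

Cap-side area A_cap = π/4 × (111 mm)² = 9677 mm^2
Rod-side annular area A_ann = π/4 × (111² − 42.9²) = 8231 mm^2
Net thrust = P_cap·A_cap − P_rod·A_ann = 308.7 kN − 4.116 kN

F ≈ 305 kN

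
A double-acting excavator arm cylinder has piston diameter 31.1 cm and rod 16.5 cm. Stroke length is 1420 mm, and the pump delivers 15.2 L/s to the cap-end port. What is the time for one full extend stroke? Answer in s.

Cap-side area A_cap = π/4 × (31.1 cm)² = 759.6 cm^2
Swept volume V = A × L; t = V / Q = A·L / Q

t ≈ 7.10 s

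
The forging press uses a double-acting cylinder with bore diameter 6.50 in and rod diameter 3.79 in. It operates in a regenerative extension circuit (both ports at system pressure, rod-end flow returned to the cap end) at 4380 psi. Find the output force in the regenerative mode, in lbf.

F ≈ 49400 lbf

With equal pressure on both faces, forces on the annular region cancel; the net push is pressure × rod cross-section.
Rod cross-section A_rod = π/4 × (3.79 in)² = 11.28 in^2
F = P × A_rod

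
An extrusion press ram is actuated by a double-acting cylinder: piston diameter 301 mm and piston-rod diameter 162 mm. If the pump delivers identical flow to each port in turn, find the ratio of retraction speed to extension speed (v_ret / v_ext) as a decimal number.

Cap-side area A_cap = π/4 × (301 mm)² = 71160 mm^2
Rod-side annular area A_ann = π/4 × (301² − 162²) = 50550 mm^2
For equal Q, v ∝ 1/A, so v_ret/v_ext = A_cap/A_ann.

v_ret/v_ext ≈ 1.41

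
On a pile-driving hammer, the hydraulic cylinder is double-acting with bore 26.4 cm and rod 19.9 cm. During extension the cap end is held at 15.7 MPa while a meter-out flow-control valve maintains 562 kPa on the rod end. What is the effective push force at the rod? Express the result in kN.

F ≈ 846 kN

Cap-side area A_cap = π/4 × (26.4 cm)² = 547.4 cm^2
Rod-side annular area A_ann = π/4 × (26.4² − 19.9²) = 236.4 cm^2
Net thrust = P_cap·A_cap − P_rod·A_ann = 859.4 kN − 13.28 kN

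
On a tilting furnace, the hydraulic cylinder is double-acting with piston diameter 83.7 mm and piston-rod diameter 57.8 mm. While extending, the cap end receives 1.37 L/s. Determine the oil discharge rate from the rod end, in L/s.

Cap-side area A_cap = π/4 × (83.7 mm)² = 5502 mm^2
Rod-side annular area A_ann = π/4 × (83.7² − 57.8²) = 2878 mm^2
Piston speed v = Q_in/A_cap; rod-end outflow Q_out = v × A_ann = Q_in × A_ann/A_cap.

Q_out ≈ 0.717 L/s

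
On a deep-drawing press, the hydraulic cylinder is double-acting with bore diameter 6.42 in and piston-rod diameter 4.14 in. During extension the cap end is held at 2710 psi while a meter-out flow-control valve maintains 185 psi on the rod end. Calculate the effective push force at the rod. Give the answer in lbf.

Cap-side area A_cap = π/4 × (6.42 in)² = 32.37 in^2
Rod-side annular area A_ann = π/4 × (6.42² − 4.14²) = 18.91 in^2
Net thrust = P_cap·A_cap − P_rod·A_ann = 87730 lbf − 3498 lbf

F ≈ 84200 lbf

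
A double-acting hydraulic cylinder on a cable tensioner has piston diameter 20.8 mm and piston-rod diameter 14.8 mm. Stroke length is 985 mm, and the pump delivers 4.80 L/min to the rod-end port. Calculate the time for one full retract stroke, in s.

Rod-side annular area A_ann = π/4 × (20.8² − 14.8²) = 167.8 mm^2
Swept volume V = A × L; t = V / Q = A·L / Q

t ≈ 2.07 s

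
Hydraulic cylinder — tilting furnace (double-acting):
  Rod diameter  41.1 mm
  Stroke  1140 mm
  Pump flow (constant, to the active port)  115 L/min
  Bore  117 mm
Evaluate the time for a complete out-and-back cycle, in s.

t ≈ 12.0 s

Cap-side area A_cap = π/4 × (117 mm)² = 10750 mm^2
Rod-side annular area A_ann = π/4 × (117² − 41.1²) = 9425 mm^2
t_ext = A_cap·L/Q = 6.395 s
t_ret = A_ann·L/Q = 5.606 s
t_cycle = t_ext + t_ret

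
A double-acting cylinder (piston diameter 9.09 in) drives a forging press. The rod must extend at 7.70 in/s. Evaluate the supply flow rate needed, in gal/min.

Q ≈ 130 gal/min

Cap-side area A_cap = π/4 × (9.09 in)² = 64.90 in^2
Q = A × v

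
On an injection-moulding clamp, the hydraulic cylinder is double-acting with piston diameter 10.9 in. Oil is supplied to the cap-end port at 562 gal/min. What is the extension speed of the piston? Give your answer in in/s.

Cap-side area A_cap = π/4 × (10.9 in)² = 93.31 in^2
v = Q / A

v ≈ 23.2 in/s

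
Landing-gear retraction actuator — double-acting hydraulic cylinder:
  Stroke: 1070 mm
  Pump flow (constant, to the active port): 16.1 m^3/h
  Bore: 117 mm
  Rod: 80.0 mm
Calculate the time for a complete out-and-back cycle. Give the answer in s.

t ≈ 3.94 s

Cap-side area A_cap = π/4 × (117 mm)² = 10750 mm^2
Rod-side annular area A_ann = π/4 × (117² − 80.0²) = 5725 mm^2
t_ext = A_cap·L/Q = 2.572 s
t_ret = A_ann·L/Q = 1.370 s
t_cycle = t_ext + t_ret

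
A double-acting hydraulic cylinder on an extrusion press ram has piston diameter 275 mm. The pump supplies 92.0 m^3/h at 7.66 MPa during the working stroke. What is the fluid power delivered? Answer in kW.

Hydraulic power = P × Q

W ≈ 196 kW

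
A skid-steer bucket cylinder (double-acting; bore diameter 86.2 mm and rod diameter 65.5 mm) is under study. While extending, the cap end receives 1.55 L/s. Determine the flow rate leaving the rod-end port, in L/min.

Q_out ≈ 39.3 L/min

Cap-side area A_cap = π/4 × (86.2 mm)² = 5836 mm^2
Rod-side annular area A_ann = π/4 × (86.2² − 65.5²) = 2466 mm^2
Piston speed v = Q_in/A_cap; rod-end outflow Q_out = v × A_ann = Q_in × A_ann/A_cap.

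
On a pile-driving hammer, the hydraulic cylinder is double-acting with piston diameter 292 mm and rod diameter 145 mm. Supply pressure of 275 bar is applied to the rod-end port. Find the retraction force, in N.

F ≈ 1.39e6 N

Rod-side annular area A_ann = π/4 × (292² − 145²) = 50450 mm^2
On retraction the pressure acts on the annular area (bore minus rod).
F = P × A_ann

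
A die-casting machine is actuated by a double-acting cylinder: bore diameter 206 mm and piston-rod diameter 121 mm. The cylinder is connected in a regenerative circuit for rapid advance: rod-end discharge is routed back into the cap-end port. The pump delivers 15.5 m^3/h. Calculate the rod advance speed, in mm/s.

In regeneration the rod-end outflow joins the pump flow into the cap end, so the net volume the pump must supply per unit advance equals the rod cross-section area.
Rod cross-section A_rod = π/4 × (121 mm)² = 11500 mm^2
v = Q_pump / A_rod

v ≈ 374 mm/s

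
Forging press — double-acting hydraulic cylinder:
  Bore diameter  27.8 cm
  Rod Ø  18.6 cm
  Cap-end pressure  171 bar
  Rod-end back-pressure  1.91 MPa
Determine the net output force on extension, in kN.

Cap-side area A_cap = π/4 × (27.8 cm)² = 607.0 cm^2
Rod-side annular area A_ann = π/4 × (27.8² − 18.6²) = 335.3 cm^2
Net thrust = P_cap·A_cap − P_rod·A_ann = 1038 kN − 64.04 kN

F ≈ 974 kN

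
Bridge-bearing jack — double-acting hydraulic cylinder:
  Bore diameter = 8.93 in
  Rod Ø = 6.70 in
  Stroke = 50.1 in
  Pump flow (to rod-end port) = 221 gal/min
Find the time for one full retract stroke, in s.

Rod-side annular area A_ann = π/4 × (8.93² − 6.70²) = 27.37 in^2
Swept volume V = A × L; t = V / Q = A·L / Q

t ≈ 1.61 s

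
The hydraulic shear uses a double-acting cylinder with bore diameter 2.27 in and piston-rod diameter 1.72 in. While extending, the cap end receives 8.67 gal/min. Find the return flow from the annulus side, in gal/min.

Cap-side area A_cap = π/4 × (2.27 in)² = 4.047 in^2
Rod-side annular area A_ann = π/4 × (2.27² − 1.72²) = 1.724 in^2
Piston speed v = Q_in/A_cap; rod-end outflow Q_out = v × A_ann = Q_in × A_ann/A_cap.

Q_out ≈ 3.69 gal/min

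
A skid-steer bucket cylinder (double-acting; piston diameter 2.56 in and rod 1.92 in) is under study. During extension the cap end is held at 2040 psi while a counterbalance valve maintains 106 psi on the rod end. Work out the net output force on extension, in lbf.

F ≈ 10300 lbf

Cap-side area A_cap = π/4 × (2.56 in)² = 5.147 in^2
Rod-side annular area A_ann = π/4 × (2.56² − 1.92²) = 2.252 in^2
Net thrust = P_cap·A_cap − P_rod·A_ann = 10500 lbf − 238.7 lbf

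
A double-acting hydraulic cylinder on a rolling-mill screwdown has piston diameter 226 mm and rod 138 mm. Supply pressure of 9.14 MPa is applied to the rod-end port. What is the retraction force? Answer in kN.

F ≈ 230 kN

Rod-side annular area A_ann = π/4 × (226² − 138²) = 25160 mm^2
On retraction the pressure acts on the annular area (bore minus rod).
F = P × A_ann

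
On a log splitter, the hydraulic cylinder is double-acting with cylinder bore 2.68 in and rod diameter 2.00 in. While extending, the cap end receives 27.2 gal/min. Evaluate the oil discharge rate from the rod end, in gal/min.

Q_out ≈ 12.1 gal/min

Cap-side area A_cap = π/4 × (2.68 in)² = 5.641 in^2
Rod-side annular area A_ann = π/4 × (2.68² − 2.00²) = 2.499 in^2
Piston speed v = Q_in/A_cap; rod-end outflow Q_out = v × A_ann = Q_in × A_ann/A_cap.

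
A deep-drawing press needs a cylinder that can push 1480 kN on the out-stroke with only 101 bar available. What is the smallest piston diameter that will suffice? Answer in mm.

D ≈ 432 mm

Extension force acts on the full piston face: F = P × (π/4)D².
D = √(4F / (πP)) = √(4 × 1480 kN / (π × 101 bar))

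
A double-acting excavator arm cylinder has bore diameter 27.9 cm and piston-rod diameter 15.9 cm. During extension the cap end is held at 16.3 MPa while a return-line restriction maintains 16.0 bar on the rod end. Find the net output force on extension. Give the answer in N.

Cap-side area A_cap = π/4 × (27.9 cm)² = 611.4 cm^2
Rod-side annular area A_ann = π/4 × (27.9² − 15.9²) = 412.8 cm^2
Net thrust = P_cap·A_cap − P_rod·A_ann = 9.965e5 N − 66050 N

F ≈ 9.30e5 N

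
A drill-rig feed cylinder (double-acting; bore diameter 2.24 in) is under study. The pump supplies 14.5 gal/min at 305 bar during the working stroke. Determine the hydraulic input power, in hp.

W ≈ 37.4 hp

Hydraulic power = P × Q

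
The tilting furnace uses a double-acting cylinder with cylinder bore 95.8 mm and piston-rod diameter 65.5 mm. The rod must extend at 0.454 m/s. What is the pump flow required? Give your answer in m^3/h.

Q ≈ 11.8 m^3/h

Cap-side area A_cap = π/4 × (95.8 mm)² = 7208 mm^2
Q = A × v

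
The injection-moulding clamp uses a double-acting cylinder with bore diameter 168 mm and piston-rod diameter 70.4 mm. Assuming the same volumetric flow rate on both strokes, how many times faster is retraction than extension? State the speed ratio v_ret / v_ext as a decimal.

Cap-side area A_cap = π/4 × (168 mm)² = 22170 mm^2
Rod-side annular area A_ann = π/4 × (168² − 70.4²) = 18270 mm^2
For equal Q, v ∝ 1/A, so v_ret/v_ext = A_cap/A_ann.

v_ret/v_ext ≈ 1.21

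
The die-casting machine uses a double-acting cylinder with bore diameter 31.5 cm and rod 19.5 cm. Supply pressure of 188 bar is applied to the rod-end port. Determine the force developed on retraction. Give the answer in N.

F ≈ 9.04e5 N

Rod-side annular area A_ann = π/4 × (31.5² − 19.5²) = 480.7 cm^2
On retraction the pressure acts on the annular area (bore minus rod).
F = P × A_ann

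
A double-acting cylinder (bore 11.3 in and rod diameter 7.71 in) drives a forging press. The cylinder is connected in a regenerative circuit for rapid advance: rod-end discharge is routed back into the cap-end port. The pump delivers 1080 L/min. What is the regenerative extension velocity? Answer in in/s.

v ≈ 23.5 in/s

In regeneration the rod-end outflow joins the pump flow into the cap end, so the net volume the pump must supply per unit advance equals the rod cross-section area.
Rod cross-section A_rod = π/4 × (7.71 in)² = 46.69 in^2
v = Q_pump / A_rod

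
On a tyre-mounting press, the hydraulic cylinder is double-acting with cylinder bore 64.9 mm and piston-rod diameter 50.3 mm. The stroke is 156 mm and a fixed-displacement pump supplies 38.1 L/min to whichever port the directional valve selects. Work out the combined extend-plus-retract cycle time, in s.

t ≈ 1.14 s

Cap-side area A_cap = π/4 × (64.9 mm)² = 3308 mm^2
Rod-side annular area A_ann = π/4 × (64.9² − 50.3²) = 1321 mm^2
t_ext = A_cap·L/Q = 0.8127 s
t_ret = A_ann·L/Q = 0.3245 s
t_cycle = t_ext + t_ret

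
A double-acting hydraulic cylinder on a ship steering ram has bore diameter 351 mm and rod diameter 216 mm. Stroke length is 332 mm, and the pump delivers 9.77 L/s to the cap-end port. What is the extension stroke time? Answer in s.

t ≈ 3.29 s

Cap-side area A_cap = π/4 × (351 mm)² = 96760 mm^2
Swept volume V = A × L; t = V / Q = A·L / Q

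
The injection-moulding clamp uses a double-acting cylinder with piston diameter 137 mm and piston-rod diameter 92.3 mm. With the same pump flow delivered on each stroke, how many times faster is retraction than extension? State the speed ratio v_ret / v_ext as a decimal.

Cap-side area A_cap = π/4 × (137 mm)² = 14740 mm^2
Rod-side annular area A_ann = π/4 × (137² − 92.3²) = 8050 mm^2
For equal Q, v ∝ 1/A, so v_ret/v_ext = A_cap/A_ann.

v_ret/v_ext ≈ 1.83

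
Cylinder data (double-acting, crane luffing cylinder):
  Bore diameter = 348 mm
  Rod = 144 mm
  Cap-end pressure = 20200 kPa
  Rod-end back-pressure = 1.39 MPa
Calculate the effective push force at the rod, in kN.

F ≈ 1810 kN

Cap-side area A_cap = π/4 × (348 mm)² = 95110 mm^2
Rod-side annular area A_ann = π/4 × (348² − 144²) = 78830 mm^2
Net thrust = P_cap·A_cap − P_rod·A_ann = 1921 kN − 109.6 kN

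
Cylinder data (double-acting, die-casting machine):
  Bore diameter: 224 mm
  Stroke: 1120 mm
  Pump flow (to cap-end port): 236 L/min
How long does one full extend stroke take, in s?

t ≈ 11.2 s

Cap-side area A_cap = π/4 × (224 mm)² = 39410 mm^2
Swept volume V = A × L; t = V / Q = A·L / Q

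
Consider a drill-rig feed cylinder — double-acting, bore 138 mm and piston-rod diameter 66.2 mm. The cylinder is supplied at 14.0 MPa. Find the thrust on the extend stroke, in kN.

F ≈ 209 kN

Cap-side area A_cap = π/4 × (138 mm)² = 14960 mm^2
F = P × A_cap = 14.0 MPa × A_cap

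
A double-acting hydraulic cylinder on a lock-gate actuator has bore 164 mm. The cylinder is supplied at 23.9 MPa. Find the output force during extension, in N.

F ≈ 5.05e5 N

Cap-side area A_cap = π/4 × (164 mm)² = 21120 mm^2
F = P × A_cap = 23.9 MPa × A_cap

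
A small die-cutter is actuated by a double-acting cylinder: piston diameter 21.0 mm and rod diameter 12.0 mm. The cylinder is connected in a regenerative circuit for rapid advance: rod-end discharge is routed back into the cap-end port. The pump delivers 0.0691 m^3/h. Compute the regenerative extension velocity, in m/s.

In regeneration the rod-end outflow joins the pump flow into the cap end, so the net volume the pump must supply per unit advance equals the rod cross-section area.
Rod cross-section A_rod = π/4 × (12.0 mm)² = 113.1 mm^2
v = Q_pump / A_rod

v ≈ 0.170 m/s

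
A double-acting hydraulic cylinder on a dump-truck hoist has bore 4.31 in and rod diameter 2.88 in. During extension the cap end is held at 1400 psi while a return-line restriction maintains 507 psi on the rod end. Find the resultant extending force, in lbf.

F ≈ 16300 lbf

Cap-side area A_cap = π/4 × (4.31 in)² = 14.59 in^2
Rod-side annular area A_ann = π/4 × (4.31² − 2.88²) = 8.075 in^2
Net thrust = P_cap·A_cap − P_rod·A_ann = 20430 lbf − 4094 lbf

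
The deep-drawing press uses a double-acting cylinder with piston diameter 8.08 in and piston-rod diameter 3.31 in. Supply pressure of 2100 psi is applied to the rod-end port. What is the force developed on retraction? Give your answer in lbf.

Rod-side annular area A_ann = π/4 × (8.08² − 3.31²) = 42.67 in^2
On retraction the pressure acts on the annular area (bore minus rod).
F = P × A_ann

F ≈ 89600 lbf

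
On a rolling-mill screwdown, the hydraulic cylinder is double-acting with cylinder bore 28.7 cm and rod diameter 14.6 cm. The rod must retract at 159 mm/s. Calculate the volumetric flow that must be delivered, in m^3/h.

Rod-side annular area A_ann = π/4 × (28.7² − 14.6²) = 479.5 cm^2
Q = A × v

Q ≈ 27.4 m^3/h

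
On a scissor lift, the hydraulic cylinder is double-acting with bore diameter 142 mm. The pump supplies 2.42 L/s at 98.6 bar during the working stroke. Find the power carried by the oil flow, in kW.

Hydraulic power = P × Q

W ≈ 23.9 kW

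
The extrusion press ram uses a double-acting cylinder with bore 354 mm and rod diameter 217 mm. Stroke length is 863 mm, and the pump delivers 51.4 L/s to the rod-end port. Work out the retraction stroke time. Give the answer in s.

t ≈ 1.03 s

Rod-side annular area A_ann = π/4 × (354² − 217²) = 61440 mm^2
Swept volume V = A × L; t = V / Q = A·L / Q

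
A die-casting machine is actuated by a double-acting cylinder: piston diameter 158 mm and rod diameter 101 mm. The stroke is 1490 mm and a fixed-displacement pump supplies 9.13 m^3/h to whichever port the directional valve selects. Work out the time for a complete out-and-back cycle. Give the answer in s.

t ≈ 18.3 s

Cap-side area A_cap = π/4 × (158 mm)² = 19610 mm^2
Rod-side annular area A_ann = π/4 × (158² − 101²) = 11590 mm^2
t_ext = A_cap·L/Q = 11.52 s
t_ret = A_ann·L/Q = 6.812 s
t_cycle = t_ext + t_ret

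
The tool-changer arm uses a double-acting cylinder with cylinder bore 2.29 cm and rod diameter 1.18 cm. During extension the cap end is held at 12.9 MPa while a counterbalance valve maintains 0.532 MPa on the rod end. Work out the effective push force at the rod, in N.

F ≈ 5150 N

Cap-side area A_cap = π/4 × (2.29 cm)² = 4.119 cm^2
Rod-side annular area A_ann = π/4 × (2.29² − 1.18²) = 3.025 cm^2
Net thrust = P_cap·A_cap − P_rod·A_ann = 5313 N − 160.9 N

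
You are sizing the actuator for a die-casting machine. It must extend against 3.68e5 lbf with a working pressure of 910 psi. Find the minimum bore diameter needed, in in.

D ≈ 22.7 in

Extension force acts on the full piston face: F = P × (π/4)D².
D = √(4F / (πP)) = √(4 × 3.68e5 lbf / (π × 910 psi))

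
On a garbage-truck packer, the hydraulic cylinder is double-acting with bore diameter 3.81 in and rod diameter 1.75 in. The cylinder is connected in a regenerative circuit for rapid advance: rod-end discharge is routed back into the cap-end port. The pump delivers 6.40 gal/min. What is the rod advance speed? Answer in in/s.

v ≈ 10.2 in/s

In regeneration the rod-end outflow joins the pump flow into the cap end, so the net volume the pump must supply per unit advance equals the rod cross-section area.
Rod cross-section A_rod = π/4 × (1.75 in)² = 2.405 in^2
v = Q_pump / A_rod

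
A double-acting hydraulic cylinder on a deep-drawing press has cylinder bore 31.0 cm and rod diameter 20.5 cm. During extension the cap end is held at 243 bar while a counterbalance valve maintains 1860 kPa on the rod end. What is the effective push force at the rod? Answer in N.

F ≈ 1.76e6 N

Cap-side area A_cap = π/4 × (31.0 cm)² = 754.8 cm^2
Rod-side annular area A_ann = π/4 × (31.0² − 20.5²) = 424.7 cm^2
Net thrust = P_cap·A_cap − P_rod·A_ann = 1.834e6 N − 78990 N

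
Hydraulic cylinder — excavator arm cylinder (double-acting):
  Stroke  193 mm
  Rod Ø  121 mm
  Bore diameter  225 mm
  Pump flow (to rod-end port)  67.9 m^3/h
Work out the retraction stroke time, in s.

Rod-side annular area A_ann = π/4 × (225² − 121²) = 28260 mm^2
Swept volume V = A × L; t = V / Q = A·L / Q

t ≈ 0.289 s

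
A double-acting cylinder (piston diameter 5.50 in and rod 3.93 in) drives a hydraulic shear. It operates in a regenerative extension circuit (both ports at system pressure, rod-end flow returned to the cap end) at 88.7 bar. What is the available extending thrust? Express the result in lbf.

With equal pressure on both faces, forces on the annular region cancel; the net push is pressure × rod cross-section.
Rod cross-section A_rod = π/4 × (3.93 in)² = 12.13 in^2
F = P × A_rod

F ≈ 15600 lbf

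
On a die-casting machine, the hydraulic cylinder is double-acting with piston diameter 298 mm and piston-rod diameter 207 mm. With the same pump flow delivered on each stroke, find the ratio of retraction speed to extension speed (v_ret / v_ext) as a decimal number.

v_ret/v_ext ≈ 1.93

Cap-side area A_cap = π/4 × (298 mm)² = 69750 mm^2
Rod-side annular area A_ann = π/4 × (298² − 207²) = 36090 mm^2
For equal Q, v ∝ 1/A, so v_ret/v_ext = A_cap/A_ann.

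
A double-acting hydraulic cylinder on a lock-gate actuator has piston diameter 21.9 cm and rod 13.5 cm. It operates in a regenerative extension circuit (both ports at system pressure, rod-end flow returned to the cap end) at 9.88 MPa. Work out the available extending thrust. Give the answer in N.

F ≈ 1.41e5 N

With equal pressure on both faces, forces on the annular region cancel; the net push is pressure × rod cross-section.
Rod cross-section A_rod = π/4 × (13.5 cm)² = 143.1 cm^2
F = P × A_rod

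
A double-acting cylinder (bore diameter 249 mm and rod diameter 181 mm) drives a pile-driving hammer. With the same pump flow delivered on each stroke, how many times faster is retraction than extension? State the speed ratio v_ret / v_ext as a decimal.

Cap-side area A_cap = π/4 × (249 mm)² = 48700 mm^2
Rod-side annular area A_ann = π/4 × (249² − 181²) = 22970 mm^2
For equal Q, v ∝ 1/A, so v_ret/v_ext = A_cap/A_ann.

v_ret/v_ext ≈ 2.12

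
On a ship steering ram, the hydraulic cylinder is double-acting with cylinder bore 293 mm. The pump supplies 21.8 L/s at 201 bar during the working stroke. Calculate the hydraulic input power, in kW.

W ≈ 438 kW

Hydraulic power = P × Q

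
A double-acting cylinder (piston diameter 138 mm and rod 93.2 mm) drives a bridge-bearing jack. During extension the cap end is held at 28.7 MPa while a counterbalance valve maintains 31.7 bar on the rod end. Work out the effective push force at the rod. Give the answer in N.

F ≈ 4.03e5 N

Cap-side area A_cap = π/4 × (138 mm)² = 14960 mm^2
Rod-side annular area A_ann = π/4 × (138² − 93.2²) = 8135 mm^2
Net thrust = P_cap·A_cap − P_rod·A_ann = 4.293e5 N − 25790 N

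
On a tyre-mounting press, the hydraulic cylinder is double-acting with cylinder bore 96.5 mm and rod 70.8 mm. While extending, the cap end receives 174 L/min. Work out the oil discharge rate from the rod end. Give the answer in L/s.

Q_out ≈ 1.34 L/s

Cap-side area A_cap = π/4 × (96.5 mm)² = 7314 mm^2
Rod-side annular area A_ann = π/4 × (96.5² − 70.8²) = 3377 mm^2
Piston speed v = Q_in/A_cap; rod-end outflow Q_out = v × A_ann = Q_in × A_ann/A_cap.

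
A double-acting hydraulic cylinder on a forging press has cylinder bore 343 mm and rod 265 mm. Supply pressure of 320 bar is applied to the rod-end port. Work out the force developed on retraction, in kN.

Rod-side annular area A_ann = π/4 × (343² − 265²) = 37250 mm^2
On retraction the pressure acts on the annular area (bore minus rod).
F = P × A_ann

F ≈ 1190 kN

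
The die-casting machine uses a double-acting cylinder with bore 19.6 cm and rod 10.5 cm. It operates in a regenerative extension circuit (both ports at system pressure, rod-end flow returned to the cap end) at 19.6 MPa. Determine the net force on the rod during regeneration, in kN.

F ≈ 170 kN

With equal pressure on both faces, forces on the annular region cancel; the net push is pressure × rod cross-section.
Rod cross-section A_rod = π/4 × (10.5 cm)² = 86.59 cm^2
F = P × A_rod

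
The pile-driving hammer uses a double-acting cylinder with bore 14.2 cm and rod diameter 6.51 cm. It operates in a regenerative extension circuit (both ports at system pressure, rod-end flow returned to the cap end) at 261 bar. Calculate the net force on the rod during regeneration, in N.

F ≈ 86900 N

With equal pressure on both faces, forces on the annular region cancel; the net push is pressure × rod cross-section.
Rod cross-section A_rod = π/4 × (6.51 cm)² = 33.29 cm^2
F = P × A_rod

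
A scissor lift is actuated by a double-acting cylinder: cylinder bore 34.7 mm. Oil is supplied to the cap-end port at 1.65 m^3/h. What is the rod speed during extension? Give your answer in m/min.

v ≈ 29.1 m/min

Cap-side area A_cap = π/4 × (34.7 mm)² = 945.7 mm^2
v = Q / A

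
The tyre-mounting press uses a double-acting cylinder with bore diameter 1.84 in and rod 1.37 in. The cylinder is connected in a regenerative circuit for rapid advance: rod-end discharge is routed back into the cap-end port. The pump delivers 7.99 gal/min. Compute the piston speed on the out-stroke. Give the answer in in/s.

v ≈ 20.9 in/s

In regeneration the rod-end outflow joins the pump flow into the cap end, so the net volume the pump must supply per unit advance equals the rod cross-section area.
Rod cross-section A_rod = π/4 × (1.37 in)² = 1.474 in^2
v = Q_pump / A_rod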